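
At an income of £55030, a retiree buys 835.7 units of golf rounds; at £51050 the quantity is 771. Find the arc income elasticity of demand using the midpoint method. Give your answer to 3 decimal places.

1.073

ΔQ = 771 − 835.7 = -64.7; midpoint Q̄ = (835.7 + 771)/2 = 803.35.
ΔI = 51050 − 55030 = -3980; midpoint Ī = (55030 + 51050)/2 = 53040.
η = (ΔQ/Q̄) ÷ (ΔI/Ī) = (-64.7/803.35) ÷ (-3980/53040) = 1.073.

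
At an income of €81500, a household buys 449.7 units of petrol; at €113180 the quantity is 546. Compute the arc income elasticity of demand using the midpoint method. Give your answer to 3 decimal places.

0.594

ΔQ = 546 − 449.7 = 96.3; midpoint Q̄ = (449.7 + 546)/2 = 497.85.
ΔI = 113180 − 81500 = 31680; midpoint Ī = (81500 + 113180)/2 = 97340.
η = (ΔQ/Q̄) ÷ (ΔI/Ī) = (96.3/497.85) ÷ (31680/97340) = 0.594.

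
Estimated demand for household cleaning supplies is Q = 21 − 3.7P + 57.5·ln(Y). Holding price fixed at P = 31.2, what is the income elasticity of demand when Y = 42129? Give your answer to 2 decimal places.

At P = 31.2, Y = 42129: Q = 517.848.
Holding P constant, ∂Q/∂Y = 57.5/Y = 0.00136486.
η_Y = (∂Q/∂Y)·(Y/Q) = 0.00136486 × (42129/517.848) = 0.11.

0.11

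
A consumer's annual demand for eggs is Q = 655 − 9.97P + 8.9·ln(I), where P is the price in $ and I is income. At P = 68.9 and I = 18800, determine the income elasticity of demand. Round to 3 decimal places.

At P = 68.9, I = 18800: Q = 55.657.
Holding P constant, ∂Q/∂I = 8.9/I = 0.000473404.
η_I = (∂Q/∂I)·(I/Q) = 0.000473404 × (18800/55.657) = 0.160.

0.160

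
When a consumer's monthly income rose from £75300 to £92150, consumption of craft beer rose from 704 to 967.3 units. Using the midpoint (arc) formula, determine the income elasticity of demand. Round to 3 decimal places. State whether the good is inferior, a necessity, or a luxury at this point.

ΔQ = 967.3 − 704 = 263.3; midpoint Q̄ = (704 + 967.3)/2 = 835.65.
ΔI = 92150 − 75300 = 16850; midpoint Ī = (75300 + 92150)/2 = 83725.
η = (ΔQ/Q̄) ÷ (ΔI/Ī) = (263.3/835.65) ÷ (16850/83725) = 1.566.
η > 1 ⇒ luxury.

1.566 (luxury)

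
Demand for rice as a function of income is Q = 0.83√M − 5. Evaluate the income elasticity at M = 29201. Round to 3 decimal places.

At M = 29201: Q = 136.833.
dQ/dM = 0.83/(2√M) = 0.00242856 at this income.
η = (dQ/dM)·(M/Q) = 0.00242856 × (29201/136.833) = 0.518.

0.518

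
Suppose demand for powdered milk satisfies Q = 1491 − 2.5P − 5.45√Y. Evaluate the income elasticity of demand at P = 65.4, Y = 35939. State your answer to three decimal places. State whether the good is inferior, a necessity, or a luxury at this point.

-1.755 (inferior good)

At P = 65.4, Y = 35939: Q = 294.312.
Holding P constant, ∂Q/∂Y = -5.45/(2√Y) = -0.0143742.
η_Y = (∂Q/∂Y)·(Y/Q) = -0.0143742 × (35939/294.312) = -1.755.
Since η < 0, this is an inferior good.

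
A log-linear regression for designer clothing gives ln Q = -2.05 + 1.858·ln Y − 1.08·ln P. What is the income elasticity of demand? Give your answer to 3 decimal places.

1.858

In a log-linear demand, the coefficient on ln Y is the income elasticity.
So η = 1.858.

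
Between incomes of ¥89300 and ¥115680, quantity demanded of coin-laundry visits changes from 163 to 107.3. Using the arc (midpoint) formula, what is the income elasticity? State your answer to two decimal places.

ΔQ = 107.3 − 163 = -55.7; midpoint Q̄ = (163 + 107.3)/2 = 135.15.
ΔI = 115680 − 89300 = 26380; midpoint Ī = (89300 + 115680)/2 = 102490.
η = (ΔQ/Q̄) ÷ (ΔI/Ī) = (-55.7/135.15) ÷ (26380/102490) = -1.60.

-1.60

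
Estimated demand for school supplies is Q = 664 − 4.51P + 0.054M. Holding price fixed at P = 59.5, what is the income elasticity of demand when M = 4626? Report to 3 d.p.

0.387

At P = 59.5, M = 4626: Q = 645.459.
Holding P constant, ∂Q/∂M = 0.054.
η_M = (∂Q/∂M)·(M/Q) = 0.054 × (4626/645.459) = 0.387.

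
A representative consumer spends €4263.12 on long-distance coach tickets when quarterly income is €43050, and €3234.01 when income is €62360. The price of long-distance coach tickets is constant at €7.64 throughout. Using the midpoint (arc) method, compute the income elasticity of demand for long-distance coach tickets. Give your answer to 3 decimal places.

-0.749

With a constant price, Q₁ = 4263.12/7.64 = 558.000 and Q₂ = 3234.01/7.64 = 423.300 (equivalently, work directly with expenditure since P cancels).
Midpoint %ΔQ = (3234.01 − 4263.12)/3748.57 = -0.27453; midpoint %ΔI = (62360 − 43050)/52705 = 0.36638.
η = -0.27453 / 0.36638 = -0.749.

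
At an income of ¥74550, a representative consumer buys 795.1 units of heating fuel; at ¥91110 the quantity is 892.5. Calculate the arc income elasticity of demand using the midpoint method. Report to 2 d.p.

0.58

ΔQ = 892.5 − 795.1 = 97.4; midpoint Q̄ = (795.1 + 892.5)/2 = 843.8.
ΔI = 91110 − 74550 = 16560; midpoint Ī = (74550 + 91110)/2 = 82830.
η = (ΔQ/Q̄) ÷ (ΔI/Ī) = (97.4/843.8) ÷ (16560/82830) = 0.58.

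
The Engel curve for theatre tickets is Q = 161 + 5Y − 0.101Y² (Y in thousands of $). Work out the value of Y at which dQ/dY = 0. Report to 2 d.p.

dQ/dY = 5 − 0.202Y.
The good is inferior where dQ/dY < 0. Setting dQ/dY = 0 gives Y = 5 / 0.202 = 24.75.

24.75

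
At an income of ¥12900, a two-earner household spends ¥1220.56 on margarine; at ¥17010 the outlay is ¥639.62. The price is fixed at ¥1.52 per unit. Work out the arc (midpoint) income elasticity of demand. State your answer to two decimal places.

-2.27

With a constant price, Q₁ = 1220.56/1.52 = 803.000 and Q₂ = 639.62/1.52 = 420.803 (equivalently, work directly with expenditure since P cancels).
Midpoint %ΔQ = (639.62 − 1220.56)/930.09 = -0.62461; midpoint %ΔI = (17010 − 12900)/14955 = 0.27482.
η = -0.62461 / 0.27482 = -2.27.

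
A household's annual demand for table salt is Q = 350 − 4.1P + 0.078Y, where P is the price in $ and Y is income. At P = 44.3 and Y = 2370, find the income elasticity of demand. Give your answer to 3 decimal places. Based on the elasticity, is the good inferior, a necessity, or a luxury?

At P = 44.3, Y = 2370: Q = 353.230.
Holding P constant, ∂Q/∂Y = 0.078.
η_Y = (∂Q/∂Y)·(Y/Q) = 0.078 × (2370/353.230) = 0.523.
Since 0 < η < 1, this is a necessity.

0.523 (necessity)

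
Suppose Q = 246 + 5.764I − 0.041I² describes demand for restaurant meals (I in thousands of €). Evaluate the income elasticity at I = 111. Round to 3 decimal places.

At I = 111: Q = 380.6430.
dQ/dI = 5.764 − 0.082I = -3.33800.
η = (dQ/dI)·(I/Q) = -3.33800 × (111/380.6430) = -0.973.

-0.973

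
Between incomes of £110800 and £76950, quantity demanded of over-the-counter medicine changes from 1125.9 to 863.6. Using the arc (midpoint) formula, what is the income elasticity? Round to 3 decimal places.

0.731

ΔQ = 863.6 − 1125.9 = -262.3; midpoint Q̄ = (1125.9 + 863.6)/2 = 994.75.
ΔI = 76950 − 110800 = -33850; midpoint Ī = (110800 + 76950)/2 = 93875.
η = (ΔQ/Q̄) ÷ (ΔI/Ī) = (-262.3/994.75) ÷ (-33850/93875) = 0.731.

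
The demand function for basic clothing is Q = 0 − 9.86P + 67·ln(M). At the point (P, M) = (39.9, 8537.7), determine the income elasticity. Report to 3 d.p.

0.314

At P = 39.9, M = 8537.7: Q = 213.087.
Holding P constant, ∂Q/∂M = 67/M = 0.00784755.
η_M = (∂Q/∂M)·(M/Q) = 0.00784755 × (8537.7/213.087) = 0.314.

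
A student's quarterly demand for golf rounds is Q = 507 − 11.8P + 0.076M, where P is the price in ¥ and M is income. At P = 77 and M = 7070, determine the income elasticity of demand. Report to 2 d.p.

At P = 77, M = 7070: Q = 135.720.
Holding P constant, ∂Q/∂M = 0.076.
η_M = (∂Q/∂M)·(M/Q) = 0.076 × (7070/135.720) = 3.96.

3.96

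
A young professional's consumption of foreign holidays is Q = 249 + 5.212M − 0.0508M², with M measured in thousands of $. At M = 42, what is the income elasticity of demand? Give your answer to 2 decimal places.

0.10

At M = 42: Q = 378.2928.
dQ/dM = 5.212 − 0.1016M = 0.94480.
η = (dQ/dM)·(M/Q) = 0.94480 × (42/378.2928) = 0.10.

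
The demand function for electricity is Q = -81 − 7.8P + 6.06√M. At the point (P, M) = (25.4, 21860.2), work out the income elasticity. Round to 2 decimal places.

0.73

At P = 25.4, M = 21860.2: Q = 616.863.
Holding P constant, ∂Q/∂M = 6.06/(2√M) = 0.0204935.
η_M = (∂Q/∂M)·(M/Q) = 0.0204935 × (21860.2/616.863) = 0.73.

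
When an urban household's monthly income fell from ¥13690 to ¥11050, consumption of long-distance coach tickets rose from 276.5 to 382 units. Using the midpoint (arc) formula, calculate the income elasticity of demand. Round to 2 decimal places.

-1.50

ΔQ = 382 − 276.5 = 105.5; midpoint Q̄ = (276.5 + 382)/2 = 329.25.
ΔI = 11050 − 13690 = -2640; midpoint Ī = (13690 + 11050)/2 = 12370.
η = (ΔQ/Q̄) ÷ (ΔI/Ī) = (105.5/329.25) ÷ (-2640/12370) = -1.50.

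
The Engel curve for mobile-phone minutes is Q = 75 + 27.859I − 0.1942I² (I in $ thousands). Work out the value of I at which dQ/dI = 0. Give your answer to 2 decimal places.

dQ/dI = 27.859 − 0.3884I.
The good is inferior where dQ/dI < 0. Setting dQ/dI = 0 gives I = 27.859 / 0.3884 = 71.73.

71.73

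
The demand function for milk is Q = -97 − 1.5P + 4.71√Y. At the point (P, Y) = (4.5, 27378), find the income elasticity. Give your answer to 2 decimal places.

0.58

At P = 4.5, Y = 27378: Q = 675.581.
Holding P constant, ∂Q/∂Y = 4.71/(2√Y) = 0.0142328.
η_Y = (∂Q/∂Y)·(Y/Q) = 0.0142328 × (27378/675.581) = 0.58.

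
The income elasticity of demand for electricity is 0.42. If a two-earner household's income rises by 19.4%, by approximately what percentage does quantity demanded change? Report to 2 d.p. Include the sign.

%ΔQ ≈ η × %ΔI = 0.42 × 19.4% = 8.15%.

8.15%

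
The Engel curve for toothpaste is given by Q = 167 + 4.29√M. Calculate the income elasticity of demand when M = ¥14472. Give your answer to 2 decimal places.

0.38

At M = 14472: Q = 683.085.
dQ/dM = 4.29/(2√M) = 0.0178305 at this income.
η = (dQ/dM)·(M/Q) = 0.0178305 × (14472/683.085) = 0.38.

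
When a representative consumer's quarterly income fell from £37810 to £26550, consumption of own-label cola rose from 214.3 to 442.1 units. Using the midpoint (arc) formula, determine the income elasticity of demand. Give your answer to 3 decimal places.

-1.984

ΔQ = 442.1 − 214.3 = 227.8; midpoint Q̄ = (214.3 + 442.1)/2 = 328.2.
ΔI = 26550 − 37810 = -11260; midpoint Ī = (37810 + 26550)/2 = 32180.
η = (ΔQ/Q̄) ÷ (ΔI/Ī) = (227.8/328.2) ÷ (-11260/32180) = -1.984.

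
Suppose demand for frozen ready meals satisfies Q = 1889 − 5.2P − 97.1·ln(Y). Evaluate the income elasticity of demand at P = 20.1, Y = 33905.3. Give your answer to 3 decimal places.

-0.126

At P = 20.1, Y = 33905.3: Q = 771.598.
Holding P constant, ∂Q/∂Y = -97.1/Y = -0.00286386.
η_Y = (∂Q/∂Y)·(Y/Q) = -0.00286386 × (33905.3/771.598) = -0.126.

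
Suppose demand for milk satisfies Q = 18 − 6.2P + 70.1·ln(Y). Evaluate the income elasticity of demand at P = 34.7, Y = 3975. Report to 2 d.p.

0.18

At P = 34.7, Y = 3975: Q = 383.833.
Holding P constant, ∂Q/∂Y = 70.1/Y = 0.0176352.
η_Y = (∂Q/∂Y)·(Y/Q) = 0.0176352 × (3975/383.833) = 0.18.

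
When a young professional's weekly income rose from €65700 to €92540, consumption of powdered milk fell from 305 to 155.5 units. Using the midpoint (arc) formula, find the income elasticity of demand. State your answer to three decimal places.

ΔQ = 155.5 − 305 = -149.5; midpoint Q̄ = (305 + 155.5)/2 = 230.25.
ΔI = 92540 − 65700 = 26840; midpoint Ī = (65700 + 92540)/2 = 79120.
η = (ΔQ/Q̄) ÷ (ΔI/Ī) = (-149.5/230.25) ÷ (26840/79120) = -1.914.

-1.914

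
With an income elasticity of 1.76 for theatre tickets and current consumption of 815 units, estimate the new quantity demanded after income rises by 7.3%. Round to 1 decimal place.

%ΔQ ≈ η × %ΔI = 1.76 × 7.3% = 12.848%.
New Q ≈ 815 × (1 + 0.12848) = 919.7.

919.7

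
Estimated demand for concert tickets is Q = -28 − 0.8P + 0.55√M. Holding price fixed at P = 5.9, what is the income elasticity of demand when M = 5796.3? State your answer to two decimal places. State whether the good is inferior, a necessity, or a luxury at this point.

At P = 5.9, M = 5796.3: Q = 9.153.
Holding P constant, ∂Q/∂M = 0.55/(2√M) = 0.00361208.
η_M = (∂Q/∂M)·(M/Q) = 0.00361208 × (5796.3/9.153) = 2.29.
Since η > 1, this is a luxury.

2.29 (luxury)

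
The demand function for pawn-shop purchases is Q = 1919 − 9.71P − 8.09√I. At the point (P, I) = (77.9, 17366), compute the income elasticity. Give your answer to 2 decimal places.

-5.52

At P = 77.9, I = 17366: Q = 96.490.
Holding P constant, ∂Q/∂I = -8.09/(2√I) = -0.0306951.
η_I = (∂Q/∂I)·(I/Q) = -0.0306951 × (17366/96.490) = -5.52.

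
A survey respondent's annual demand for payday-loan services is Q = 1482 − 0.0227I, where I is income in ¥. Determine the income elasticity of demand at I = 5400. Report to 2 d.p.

At I = 5400: Q = 1359.420.
dQ/dI = −0.0227.
η = (dQ/dI)·(I/Q) = -0.0227 × (5400/1359.420) = -0.09.

-0.09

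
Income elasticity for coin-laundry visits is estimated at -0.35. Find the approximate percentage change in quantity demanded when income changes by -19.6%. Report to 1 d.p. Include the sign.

6.9%

%ΔQ ≈ η × %ΔI = -0.35 × (-19.6%) = 6.9%.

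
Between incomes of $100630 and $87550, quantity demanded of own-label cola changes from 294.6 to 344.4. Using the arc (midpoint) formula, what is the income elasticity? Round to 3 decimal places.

ΔQ = 344.4 − 294.6 = 49.8; midpoint Q̄ = (294.6 + 344.4)/2 = 319.5.
ΔI = 87550 − 100630 = -13080; midpoint Ī = (100630 + 87550)/2 = 94090.
η = (ΔQ/Q̄) ÷ (ΔI/Ī) = (49.8/319.5) ÷ (-13080/94090) = -1.121.

-1.121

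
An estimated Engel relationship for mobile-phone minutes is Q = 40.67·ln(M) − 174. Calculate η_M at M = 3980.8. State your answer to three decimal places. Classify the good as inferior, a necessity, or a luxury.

At M = 3980.8: Q = 163.123.
dQ/dM = 40.67/M = 0.0102165 at this income.
η = (dQ/dM)·(M/Q) = 0.0102165 × (3980.8/163.123) = 0.249.
Since 0 < η < 1, the good is a necessity.

0.249 (necessity)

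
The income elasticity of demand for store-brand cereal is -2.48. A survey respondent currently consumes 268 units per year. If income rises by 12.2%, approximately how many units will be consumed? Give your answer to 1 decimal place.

%ΔQ ≈ η × %ΔI = -2.48 × 12.2% = -30.256%.
New Q ≈ 268 × (1 − 0.30256) = 186.9.

186.9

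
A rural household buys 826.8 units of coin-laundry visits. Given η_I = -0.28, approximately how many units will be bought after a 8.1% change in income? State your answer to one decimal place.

808.0

%ΔQ ≈ η × %ΔI = -0.28 × 8.1% = -2.268%.
New Q ≈ 826.8 × (1 − 0.02268) = 808.0.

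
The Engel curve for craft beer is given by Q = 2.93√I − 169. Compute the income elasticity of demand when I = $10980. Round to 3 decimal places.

At I = 10980: Q = 138.022.
dQ/dI = 2.93/(2√I) = 0.0139809 at this income.
η = (dQ/dI)·(I/Q) = 0.0139809 × (10980/138.022) = 1.112.

1.112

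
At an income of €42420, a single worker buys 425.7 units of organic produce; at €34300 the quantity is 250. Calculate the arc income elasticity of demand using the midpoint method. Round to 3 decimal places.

ΔQ = 250 − 425.7 = -175.7; midpoint Q̄ = (425.7 + 250)/2 = 337.85.
ΔI = 34300 − 42420 = -8120; midpoint Ī = (42420 + 34300)/2 = 38360.
η = (ΔQ/Q̄) ÷ (ΔI/Ī) = (-175.7/337.85) ÷ (-8120/38360) = 2.457.

2.457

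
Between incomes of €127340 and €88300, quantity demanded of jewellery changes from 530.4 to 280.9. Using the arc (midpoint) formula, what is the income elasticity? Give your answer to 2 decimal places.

1.70

ΔQ = 280.9 − 530.4 = -249.5; midpoint Q̄ = (530.4 + 280.9)/2 = 405.65.
ΔI = 88300 − 127340 = -39040; midpoint Ī = (127340 + 88300)/2 = 107820.
η = (ΔQ/Q̄) ÷ (ΔI/Ī) = (-249.5/405.65) ÷ (-39040/107820) = 1.70.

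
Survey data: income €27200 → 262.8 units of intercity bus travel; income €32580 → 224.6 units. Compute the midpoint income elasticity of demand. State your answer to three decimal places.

-0.871

ΔQ = 224.6 − 262.8 = -38.2; midpoint Q̄ = (262.8 + 224.6)/2 = 243.7.
ΔI = 32580 − 27200 = 5380; midpoint Ī = (27200 + 32580)/2 = 29890.
η = (ΔQ/Q̄) ÷ (ΔI/Ī) = (-38.2/243.7) ÷ (5380/29890) = -0.871.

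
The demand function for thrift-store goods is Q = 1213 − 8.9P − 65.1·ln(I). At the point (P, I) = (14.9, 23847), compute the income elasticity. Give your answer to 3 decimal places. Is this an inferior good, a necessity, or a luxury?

-0.153 (inferior good)

At P = 14.9, I = 23847: Q = 424.220.
Holding P constant, ∂Q/∂I = -65.1/I = -0.0027299.
η_I = (∂Q/∂I)·(I/Q) = -0.0027299 × (23847/424.220) = -0.153.
Since η < 0, this is an inferior good.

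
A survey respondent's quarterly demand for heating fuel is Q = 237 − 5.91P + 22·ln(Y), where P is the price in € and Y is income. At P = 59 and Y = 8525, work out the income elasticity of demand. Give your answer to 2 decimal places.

At P = 59, Y = 8525: Q = 87.427.
Holding P constant, ∂Q/∂Y = 22/Y = 0.00258065.
η_Y = (∂Q/∂Y)·(Y/Q) = 0.00258065 × (8525/87.427) = 0.25.

0.25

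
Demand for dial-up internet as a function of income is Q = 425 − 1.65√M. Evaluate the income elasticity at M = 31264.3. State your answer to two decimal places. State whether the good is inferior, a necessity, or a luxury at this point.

At M = 31264.3: Q = 133.252.
dQ/dM = -1.65/(2√M) = -0.00466584 at this income.
η = (dQ/dM)·(M/Q) = -0.00466584 × (31264.3/133.252) = -1.09.
Since η < 0, the good is an inferior good.

-1.09 (inferior good)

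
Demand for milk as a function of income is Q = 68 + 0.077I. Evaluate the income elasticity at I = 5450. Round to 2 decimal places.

0.86

At I = 5450: Q = 487.650.
dQ/dI = 0.077.
η = (dQ/dI)·(I/Q) = 0.077 × (5450/487.650) = 0.86.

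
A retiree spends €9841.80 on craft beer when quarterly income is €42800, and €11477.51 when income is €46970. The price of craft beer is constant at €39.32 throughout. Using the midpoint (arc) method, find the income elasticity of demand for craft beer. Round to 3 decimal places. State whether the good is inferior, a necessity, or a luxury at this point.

1.652 (luxury)

With a constant price, Q₁ = 9841.80/39.32 = 250.300 and Q₂ = 11477.51/39.32 = 291.900 (equivalently, work directly with expenditure since P cancels).
Midpoint %ΔQ = (11477.51 − 9841.80)/10659.66 = 0.15345; midpoint %ΔI = (46970 − 42800)/44885 = 0.09290.
η = 0.15345 / 0.09290 = 1.652.
η > 1 ⇒ luxury.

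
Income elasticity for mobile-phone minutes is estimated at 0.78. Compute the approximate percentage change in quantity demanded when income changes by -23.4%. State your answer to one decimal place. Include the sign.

%ΔQ ≈ η × %ΔI = 0.78 × (-23.4%) = -18.3%.

-18.3%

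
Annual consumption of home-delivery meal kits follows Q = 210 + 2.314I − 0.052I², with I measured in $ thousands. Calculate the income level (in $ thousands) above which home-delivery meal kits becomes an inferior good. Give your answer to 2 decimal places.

dQ/dI = 2.314 − 0.104I.
The good is inferior where dQ/dI < 0. Setting dQ/dI = 0 gives I = 2.314 / 0.104 = 22.25.

22.25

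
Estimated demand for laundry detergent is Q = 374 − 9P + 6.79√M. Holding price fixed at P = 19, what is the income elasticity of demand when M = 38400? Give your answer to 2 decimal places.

0.43

At P = 19, M = 38400: Q = 1533.563.
Holding P constant, ∂Q/∂M = 6.79/(2√M) = 0.017325.
η_M = (∂Q/∂M)·(M/Q) = 0.017325 × (38400/1533.563) = 0.43.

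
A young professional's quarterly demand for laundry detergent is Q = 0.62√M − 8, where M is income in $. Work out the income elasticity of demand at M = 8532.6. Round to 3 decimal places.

0.581

At M = 8532.6: Q = 49.271.
dQ/dM = 0.62/(2√M) = 0.00335599 at this income.
η = (dQ/dM)·(M/Q) = 0.00335599 × (8532.6/49.271) = 0.581.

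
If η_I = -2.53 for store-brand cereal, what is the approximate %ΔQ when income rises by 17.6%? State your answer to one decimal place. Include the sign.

%ΔQ ≈ η × %ΔI = -2.53 × 17.6% = -44.5%.

-44.5%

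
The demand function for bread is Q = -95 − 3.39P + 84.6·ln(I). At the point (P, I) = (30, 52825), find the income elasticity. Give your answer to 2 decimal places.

At P = 30, I = 52825: Q = 723.303.
Holding P constant, ∂Q/∂I = 84.6/I = 0.00160151.
η_I = (∂Q/∂I)·(I/Q) = 0.00160151 × (52825/723.303) = 0.12.

0.12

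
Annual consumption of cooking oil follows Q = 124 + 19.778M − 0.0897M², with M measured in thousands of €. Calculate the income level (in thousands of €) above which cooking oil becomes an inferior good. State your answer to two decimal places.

dQ/dM = 19.778 − 0.1794M.
The good is inferior where dQ/dM < 0. Setting dQ/dM = 0 gives M = 19.778 / 0.1794 = 110.25.

110.25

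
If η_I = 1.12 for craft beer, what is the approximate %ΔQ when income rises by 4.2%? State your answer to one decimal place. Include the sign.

4.7%

%ΔQ ≈ η × %ΔI = 1.12 × 4.2% = 4.7%.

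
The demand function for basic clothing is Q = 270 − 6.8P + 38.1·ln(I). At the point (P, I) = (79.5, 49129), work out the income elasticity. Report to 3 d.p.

0.270

At P = 79.5, I = 49129: Q = 140.964.
Holding P constant, ∂Q/∂I = 38.1/I = 0.000775509.
η_I = (∂Q/∂I)·(I/Q) = 0.000775509 × (49129/140.964) = 0.270.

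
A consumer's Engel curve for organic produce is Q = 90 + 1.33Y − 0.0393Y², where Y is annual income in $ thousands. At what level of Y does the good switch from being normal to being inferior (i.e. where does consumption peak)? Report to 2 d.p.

16.92

dQ/dY = 1.33 − 0.0786Y.
The good is inferior where dQ/dY < 0. Setting dQ/dY = 0 gives Y = 1.33 / 0.0786 = 16.92.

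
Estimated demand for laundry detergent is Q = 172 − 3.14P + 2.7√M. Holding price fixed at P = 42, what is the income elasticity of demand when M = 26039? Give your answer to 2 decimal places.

0.46

At P = 42, M = 26039: Q = 475.808.
Holding P constant, ∂Q/∂M = 2.7/(2√M) = 0.00836607.
η_M = (∂Q/∂M)·(M/Q) = 0.00836607 × (26039/475.808) = 0.46.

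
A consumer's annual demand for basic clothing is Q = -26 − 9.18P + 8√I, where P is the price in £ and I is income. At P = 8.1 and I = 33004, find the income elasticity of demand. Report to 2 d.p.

0.54

At P = 8.1, I = 33004: Q = 1353.002.
Holding P constant, ∂Q/∂I = 8/(2√I) = 0.0220179.
η_I = (∂Q/∂I)·(I/Q) = 0.0220179 × (33004/1353.002) = 0.54.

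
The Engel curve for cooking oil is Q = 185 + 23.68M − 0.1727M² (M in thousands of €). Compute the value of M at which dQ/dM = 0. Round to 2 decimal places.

68.56

dQ/dM = 23.68 − 0.3454M.
The good is inferior where dQ/dM < 0. Setting dQ/dM = 0 gives M = 23.68 / 0.3454 = 68.56.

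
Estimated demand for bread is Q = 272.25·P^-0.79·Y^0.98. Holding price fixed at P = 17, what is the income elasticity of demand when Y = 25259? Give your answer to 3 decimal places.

For a multiplicative demand Q = A·P^α·Y^β, the income elasticity is β everywhere.
Here β = 0.98, so η = 0.980.

0.980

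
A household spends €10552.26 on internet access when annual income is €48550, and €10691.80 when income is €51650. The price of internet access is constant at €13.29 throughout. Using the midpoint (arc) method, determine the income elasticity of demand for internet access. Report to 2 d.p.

With a constant price, Q₁ = 10552.26/13.29 = 794.000 and Q₂ = 10691.80/13.29 = 804.500 (equivalently, work directly with expenditure since P cancels).
Midpoint %ΔQ = (10691.80 − 10552.26)/10622.03 = 0.01314; midpoint %ΔI = (51650 − 48550)/50100 = 0.06188.
η = 0.01314 / 0.06188 = 0.21.

0.21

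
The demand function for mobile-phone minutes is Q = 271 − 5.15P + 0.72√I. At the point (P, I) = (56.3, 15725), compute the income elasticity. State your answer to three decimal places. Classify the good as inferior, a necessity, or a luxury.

At P = 56.3, I = 15725: Q = 71.343.
Holding P constant, ∂Q/∂I = 0.72/(2√I) = 0.00287083.
η_I = (∂Q/∂I)·(I/Q) = 0.00287083 × (15725/71.343) = 0.633.
Since 0 < η < 1, this is a necessity.

0.633 (necessity)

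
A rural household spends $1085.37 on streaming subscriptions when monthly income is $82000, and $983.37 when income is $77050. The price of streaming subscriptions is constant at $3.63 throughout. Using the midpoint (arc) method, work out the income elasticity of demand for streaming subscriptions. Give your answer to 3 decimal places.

With a constant price, Q₁ = 1085.37/3.63 = 299.000 and Q₂ = 983.37/3.63 = 270.901 (equivalently, work directly with expenditure since P cancels).
Midpoint %ΔQ = (983.37 − 1085.37)/1034.37 = -0.09861; midpoint %ΔI = (77050 − 82000)/79525 = -0.06224.
η = -0.09861 / -0.06224 = 1.584.

1.584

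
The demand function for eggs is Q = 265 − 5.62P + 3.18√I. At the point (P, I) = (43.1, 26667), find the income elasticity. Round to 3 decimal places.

At P = 43.1, I = 26667: Q = 542.073.
Holding P constant, ∂Q/∂I = 3.18/(2√I) = 0.00973666.
η_I = (∂Q/∂I)·(I/Q) = 0.00973666 × (26667/542.073) = 0.479.

0.479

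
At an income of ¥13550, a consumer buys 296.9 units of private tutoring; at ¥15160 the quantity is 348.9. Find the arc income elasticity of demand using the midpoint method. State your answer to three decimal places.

ΔQ = 348.9 − 296.9 = 52; midpoint Q̄ = (296.9 + 348.9)/2 = 322.9.
ΔI = 15160 − 13550 = 1610; midpoint Ī = (13550 + 15160)/2 = 14355.
η = (ΔQ/Q̄) ÷ (ΔI/Ī) = (52/322.9) ÷ (1610/14355) = 1.436.

1.436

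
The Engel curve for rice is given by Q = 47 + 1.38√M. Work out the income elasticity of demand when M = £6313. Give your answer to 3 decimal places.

0.350

At M = 6313: Q = 156.647.
dQ/dM = 1.38/(2√M) = 0.00868423 at this income.
η = (dQ/dM)·(M/Q) = 0.00868423 × (6313/156.647) = 0.350.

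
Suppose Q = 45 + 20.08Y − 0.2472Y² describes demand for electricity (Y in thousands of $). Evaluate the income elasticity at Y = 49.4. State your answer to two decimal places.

-0.49

At Y = 49.4: Q = 433.6950.
dQ/dY = 20.08 − 0.4944Y = -4.34336.
η = (dQ/dY)·(Y/Q) = -4.34336 × (49.4/433.6950) = -0.49.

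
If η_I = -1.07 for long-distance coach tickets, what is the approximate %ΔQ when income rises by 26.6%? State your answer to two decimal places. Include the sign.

%ΔQ ≈ η × %ΔI = -1.07 × 26.6% = -28.46%.

-28.46%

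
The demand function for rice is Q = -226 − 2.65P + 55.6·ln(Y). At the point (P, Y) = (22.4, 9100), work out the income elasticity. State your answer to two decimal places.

At P = 22.4, Y = 9100: Q = 221.491.
Holding P constant, ∂Q/∂Y = 55.6/Y = 0.00610989.
η_Y = (∂Q/∂Y)·(Y/Q) = 0.00610989 × (9100/221.491) = 0.25.

0.25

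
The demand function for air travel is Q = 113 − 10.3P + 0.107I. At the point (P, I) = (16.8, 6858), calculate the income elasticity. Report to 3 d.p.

1.089

At P = 16.8, I = 6858: Q = 673.766.
Holding P constant, ∂Q/∂I = 0.107.
η_I = (∂Q/∂I)·(I/Q) = 0.107 × (6858/673.766) = 1.089.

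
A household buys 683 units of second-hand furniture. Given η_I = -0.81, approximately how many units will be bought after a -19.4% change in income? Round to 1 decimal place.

790.3

%ΔQ ≈ η × %ΔI = -0.81 × (-19.4%) = 15.714%.
New Q ≈ 683 × (1 + 0.15714) = 790.3.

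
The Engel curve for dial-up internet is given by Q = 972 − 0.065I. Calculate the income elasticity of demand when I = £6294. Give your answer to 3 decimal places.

-0.727

At I = 6294: Q = 562.890.
dQ/dI = −0.065.
η = (dQ/dI)·(I/Q) = -0.065 × (6294/562.890) = -0.727.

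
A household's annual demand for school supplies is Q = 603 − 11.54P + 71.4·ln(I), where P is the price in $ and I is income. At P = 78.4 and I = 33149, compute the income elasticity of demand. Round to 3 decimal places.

0.162

At P = 78.4, I = 33149: Q = 441.450.
Holding P constant, ∂Q/∂I = 71.4/I = 0.00215391.
η_I = (∂Q/∂I)·(I/Q) = 0.00215391 × (33149/441.450) = 0.162.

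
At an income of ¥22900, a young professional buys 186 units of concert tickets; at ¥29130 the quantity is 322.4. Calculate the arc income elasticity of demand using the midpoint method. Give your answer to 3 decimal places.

2.241

ΔQ = 322.4 − 186 = 136.4; midpoint Q̄ = (186 + 322.4)/2 = 254.2.
ΔI = 29130 − 22900 = 6230; midpoint Ī = (22900 + 29130)/2 = 26015.
η = (ΔQ/Q̄) ÷ (ΔI/Ī) = (136.4/254.2) ÷ (6230/26015) = 2.241.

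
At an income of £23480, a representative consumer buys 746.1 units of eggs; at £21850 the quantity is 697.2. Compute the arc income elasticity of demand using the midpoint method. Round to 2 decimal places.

ΔQ = 697.2 − 746.1 = -48.9; midpoint Q̄ = (746.1 + 697.2)/2 = 721.65.
ΔI = 21850 − 23480 = -1630; midpoint Ī = (23480 + 21850)/2 = 22665.
η = (ΔQ/Q̄) ÷ (ΔI/Ī) = (-48.9/721.65) ÷ (-1630/22665) = 0.94.

0.94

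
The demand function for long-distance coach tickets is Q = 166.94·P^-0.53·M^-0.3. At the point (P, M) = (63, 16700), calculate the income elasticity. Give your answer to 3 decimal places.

For a multiplicative demand Q = A·P^α·M^β, the income elasticity is β everywhere.
Here β = -0.3, so η = -0.300.

-0.300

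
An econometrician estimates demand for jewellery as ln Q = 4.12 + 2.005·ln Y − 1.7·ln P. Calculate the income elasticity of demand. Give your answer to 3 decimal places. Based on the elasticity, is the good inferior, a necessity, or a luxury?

2.005 (luxury)

In a log-linear demand, the coefficient on ln Y is the income elasticity.
So η = 2.005.
η > 1 ⇒ luxury.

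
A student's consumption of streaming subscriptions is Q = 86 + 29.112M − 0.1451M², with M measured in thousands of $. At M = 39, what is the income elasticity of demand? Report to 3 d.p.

0.694

At M = 39: Q = 1000.6709.
dQ/dM = 29.112 − 0.2902M = 17.79420.
η = (dQ/dM)·(M/Q) = 17.79420 × (39/1000.6709) = 0.694.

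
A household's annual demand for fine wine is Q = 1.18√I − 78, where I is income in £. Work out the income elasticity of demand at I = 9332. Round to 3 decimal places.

1.584

At I = 9332: Q = 35.991.
dQ/dI = 1.18/(2√I) = 0.00610752 at this income.
η = (dQ/dI)·(I/Q) = 0.00610752 × (9332/35.991) = 1.584.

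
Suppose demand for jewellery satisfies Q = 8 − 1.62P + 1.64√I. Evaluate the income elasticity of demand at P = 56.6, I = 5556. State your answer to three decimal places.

1.585

At P = 56.6, I = 5556: Q = 38.551.
Holding P constant, ∂Q/∂I = 1.64/(2√I) = 0.011001.
η_I = (∂Q/∂I)·(I/Q) = 0.011001 × (5556/38.551) = 1.585.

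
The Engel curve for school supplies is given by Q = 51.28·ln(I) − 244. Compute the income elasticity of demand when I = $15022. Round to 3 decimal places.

0.206

At I = 15022: Q = 249.174.
dQ/dI = 51.28/I = 0.00341366 at this income.
η = (dQ/dI)·(I/Q) = 0.00341366 × (15022/249.174) = 0.206.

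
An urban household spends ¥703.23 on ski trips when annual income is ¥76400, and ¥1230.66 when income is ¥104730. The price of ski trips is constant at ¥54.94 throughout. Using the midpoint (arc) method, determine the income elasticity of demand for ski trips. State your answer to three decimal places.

With a constant price, Q₁ = 703.23/54.94 = 12.800 and Q₂ = 1230.66/54.94 = 22.400 (equivalently, work directly with expenditure since P cancels).
Midpoint %ΔQ = (1230.66 − 703.23)/966.95 = 0.54546; midpoint %ΔI = (104730 − 76400)/90565 = 0.31281.
η = 0.54546 / 0.31281 = 1.744.

1.744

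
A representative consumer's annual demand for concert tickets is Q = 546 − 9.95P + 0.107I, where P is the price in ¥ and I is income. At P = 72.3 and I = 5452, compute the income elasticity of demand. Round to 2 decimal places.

At P = 72.3, I = 5452: Q = 409.979.
Holding P constant, ∂Q/∂I = 0.107.
η_I = (∂Q/∂I)·(I/Q) = 0.107 × (5452/409.979) = 1.42.

1.42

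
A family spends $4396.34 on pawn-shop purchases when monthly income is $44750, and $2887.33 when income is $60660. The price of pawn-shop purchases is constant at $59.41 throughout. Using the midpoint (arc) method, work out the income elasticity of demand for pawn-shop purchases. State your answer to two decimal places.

-1.37

With a constant price, Q₁ = 4396.34/59.41 = 74.000 and Q₂ = 2887.33/59.41 = 48.600 (equivalently, work directly with expenditure since P cancels).
Midpoint %ΔQ = (2887.33 − 4396.34)/3641.84 = -0.41435; midpoint %ΔI = (60660 − 44750)/52705 = 0.30187.
η = -0.41435 / 0.30187 = -1.37.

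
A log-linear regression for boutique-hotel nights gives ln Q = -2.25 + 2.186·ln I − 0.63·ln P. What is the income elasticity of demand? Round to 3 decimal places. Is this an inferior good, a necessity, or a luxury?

2.186 (luxury)

In a log-linear demand, the coefficient on ln I is the income elasticity.
So η = 2.186.
η > 1 ⇒ luxury.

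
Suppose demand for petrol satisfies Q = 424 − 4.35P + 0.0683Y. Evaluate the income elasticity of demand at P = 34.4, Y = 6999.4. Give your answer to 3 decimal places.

0.635

At P = 34.4, Y = 6999.4: Q = 752.419.
Holding P constant, ∂Q/∂Y = 0.0683.
η_Y = (∂Q/∂Y)·(Y/Q) = 0.0683 × (6999.4/752.419) = 0.635.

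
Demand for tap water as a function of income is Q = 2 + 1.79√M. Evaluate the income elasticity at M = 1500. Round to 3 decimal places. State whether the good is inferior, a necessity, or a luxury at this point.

At M = 1500: Q = 71.326.
dQ/dM = 1.79/(2√M) = 0.0231088 at this income.
η = (dQ/dM)·(M/Q) = 0.0231088 × (1500/71.326) = 0.486.
Since 0 < η < 1, the good is a necessity.

0.486 (necessity)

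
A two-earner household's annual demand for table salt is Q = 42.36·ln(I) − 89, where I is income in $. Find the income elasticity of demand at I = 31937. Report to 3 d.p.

0.121

At I = 31937: Q = 350.338.
dQ/dI = 42.36/I = 0.00132636 at this income.
η = (dQ/dI)·(I/Q) = 0.00132636 × (31937/350.338) = 0.121.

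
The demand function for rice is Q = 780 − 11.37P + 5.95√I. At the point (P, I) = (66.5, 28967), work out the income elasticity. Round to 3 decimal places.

At P = 66.5, I = 28967: Q = 1036.567.
Holding P constant, ∂Q/∂I = 5.95/(2√I) = 0.0174797.
η_I = (∂Q/∂I)·(I/Q) = 0.0174797 × (28967/1036.567) = 0.488.

0.488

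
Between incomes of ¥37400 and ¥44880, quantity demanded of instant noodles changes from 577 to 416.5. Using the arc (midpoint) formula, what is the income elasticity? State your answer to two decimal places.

ΔQ = 416.5 − 577 = -160.5; midpoint Q̄ = (577 + 416.5)/2 = 496.75.
ΔI = 44880 − 37400 = 7480; midpoint Ī = (37400 + 44880)/2 = 41140.
η = (ΔQ/Q̄) ÷ (ΔI/Ī) = (-160.5/496.75) ÷ (7480/41140) = -1.78.

-1.78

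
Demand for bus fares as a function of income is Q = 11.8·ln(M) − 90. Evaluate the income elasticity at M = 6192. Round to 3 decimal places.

0.906

At M = 6192: Q = 13.026.
dQ/dM = 11.8/M = 0.00190568 at this income.
η = (dQ/dM)·(M/Q) = 0.00190568 × (6192/13.026) = 0.906.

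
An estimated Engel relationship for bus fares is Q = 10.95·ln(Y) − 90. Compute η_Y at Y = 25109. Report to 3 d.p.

0.523

At Y = 25109: Q = 20.934.
dQ/dY = 10.95/Y = 0.000436099 at this income.
η = (dQ/dY)·(Y/Q) = 0.000436099 × (25109/20.934) = 0.523.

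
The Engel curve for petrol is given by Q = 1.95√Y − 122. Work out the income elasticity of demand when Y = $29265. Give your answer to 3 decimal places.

0.788

At Y = 29265: Q = 211.587.
dQ/dY = 1.95/(2√Y) = 0.00569942 at this income.
η = (dQ/dY)·(Y/Q) = 0.00569942 × (29265/211.587) = 0.788.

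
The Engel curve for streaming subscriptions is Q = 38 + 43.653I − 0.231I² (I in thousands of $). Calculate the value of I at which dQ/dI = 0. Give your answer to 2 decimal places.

dQ/dI = 43.653 − 0.462I.
The good is inferior where dQ/dI < 0. Setting dQ/dI = 0 gives I = 43.653 / 0.462 = 94.49.

94.49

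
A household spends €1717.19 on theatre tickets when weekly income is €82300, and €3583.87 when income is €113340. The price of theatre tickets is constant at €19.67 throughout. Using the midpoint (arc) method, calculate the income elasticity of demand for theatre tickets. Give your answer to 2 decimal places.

With a constant price, Q₁ = 1717.19/19.67 = 87.300 and Q₂ = 3583.87/19.67 = 182.200 (equivalently, work directly with expenditure since P cancels).
Midpoint %ΔQ = (3583.87 − 1717.19)/2650.53 = 0.70427; midpoint %ΔI = (113340 − 82300)/97820 = 0.31732.
η = 0.70427 / 0.31732 = 2.22.

2.22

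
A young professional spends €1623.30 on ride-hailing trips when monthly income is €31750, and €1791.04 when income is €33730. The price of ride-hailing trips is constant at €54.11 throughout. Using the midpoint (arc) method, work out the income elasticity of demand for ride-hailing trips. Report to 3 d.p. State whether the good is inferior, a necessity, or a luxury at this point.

1.625 (luxury)

With a constant price, Q₁ = 1623.30/54.11 = 30.000 and Q₂ = 1791.04/54.11 = 33.100 (equivalently, work directly with expenditure since P cancels).
Midpoint %ΔQ = (1791.04 − 1623.30)/1707.17 = 0.09826; midpoint %ΔI = (33730 − 31750)/32740 = 0.06048.
η = 0.09826 / 0.06048 = 1.625.
η > 1 ⇒ luxury.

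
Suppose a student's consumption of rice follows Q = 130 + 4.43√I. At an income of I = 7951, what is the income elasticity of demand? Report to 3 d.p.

0.376

At I = 7951: Q = 525.016.
dQ/dI = 4.43/(2√I) = 0.0248406 at this income.
η = (dQ/dI)·(I/Q) = 0.0248406 × (7951/525.016) = 0.376.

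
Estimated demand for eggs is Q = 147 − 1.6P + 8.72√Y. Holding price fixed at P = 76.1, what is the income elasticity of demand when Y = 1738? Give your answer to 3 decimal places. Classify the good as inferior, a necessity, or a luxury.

0.468 (necessity)

At P = 76.1, Y = 1738: Q = 388.771.
Holding P constant, ∂Q/∂Y = 8.72/(2√Y) = 0.104583.
η_Y = (∂Q/∂Y)·(Y/Q) = 0.104583 × (1738/388.771) = 0.468.
Since 0 < η < 1, this is a necessity.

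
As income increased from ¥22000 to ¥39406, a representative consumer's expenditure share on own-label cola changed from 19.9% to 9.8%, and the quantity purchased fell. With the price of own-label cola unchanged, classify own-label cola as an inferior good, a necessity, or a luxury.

Quantity demanded falls as income rises, so η < 0.

inferior good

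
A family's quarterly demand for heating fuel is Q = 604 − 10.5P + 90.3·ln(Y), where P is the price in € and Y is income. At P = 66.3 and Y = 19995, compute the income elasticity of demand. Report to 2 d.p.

At P = 66.3, Y = 19995: Q = 802.112.
Holding P constant, ∂Q/∂Y = 90.3/Y = 0.00451613.
η_Y = (∂Q/∂Y)·(Y/Q) = 0.00451613 × (19995/802.112) = 0.11.

0.11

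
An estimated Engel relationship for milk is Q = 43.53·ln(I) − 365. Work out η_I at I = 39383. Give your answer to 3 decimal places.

At I = 39383: Q = 95.595.
dQ/dI = 43.53/I = 0.0011053 at this income.
η = (dQ/dI)·(I/Q) = 0.0011053 × (39383/95.595) = 0.455.

0.455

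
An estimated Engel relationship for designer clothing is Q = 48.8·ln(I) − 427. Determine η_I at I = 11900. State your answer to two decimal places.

At I = 11900: Q = 30.954.
dQ/dI = 48.8/I = 0.00410084 at this income.
η = (dQ/dI)·(I/Q) = 0.00410084 × (11900/30.954) = 1.58.

1.58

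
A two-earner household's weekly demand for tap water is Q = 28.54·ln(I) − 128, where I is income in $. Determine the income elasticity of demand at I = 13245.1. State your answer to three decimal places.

0.200

At I = 13245.1: Q = 142.884.
dQ/dI = 28.54/I = 0.00215476 at this income.
η = (dQ/dI)·(I/Q) = 0.00215476 × (13245.1/142.884) = 0.200.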